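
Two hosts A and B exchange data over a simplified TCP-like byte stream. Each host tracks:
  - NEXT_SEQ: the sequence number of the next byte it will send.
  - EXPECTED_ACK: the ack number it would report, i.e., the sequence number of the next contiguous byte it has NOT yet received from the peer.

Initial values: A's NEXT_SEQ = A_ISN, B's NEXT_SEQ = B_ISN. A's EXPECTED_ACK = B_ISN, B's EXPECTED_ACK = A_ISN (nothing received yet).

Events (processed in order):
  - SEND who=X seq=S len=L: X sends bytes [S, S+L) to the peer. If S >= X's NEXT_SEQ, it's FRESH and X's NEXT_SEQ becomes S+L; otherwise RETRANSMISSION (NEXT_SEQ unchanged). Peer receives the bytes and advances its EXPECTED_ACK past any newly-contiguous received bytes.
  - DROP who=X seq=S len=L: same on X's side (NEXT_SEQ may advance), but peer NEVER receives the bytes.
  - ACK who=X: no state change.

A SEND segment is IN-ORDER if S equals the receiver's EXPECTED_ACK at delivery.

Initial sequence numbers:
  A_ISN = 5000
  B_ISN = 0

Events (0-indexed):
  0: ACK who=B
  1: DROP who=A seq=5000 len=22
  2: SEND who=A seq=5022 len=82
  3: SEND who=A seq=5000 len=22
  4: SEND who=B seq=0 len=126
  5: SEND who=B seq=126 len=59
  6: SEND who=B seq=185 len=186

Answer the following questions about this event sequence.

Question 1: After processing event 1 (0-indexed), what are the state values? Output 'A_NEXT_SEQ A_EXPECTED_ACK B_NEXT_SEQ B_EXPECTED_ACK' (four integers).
After event 0: A_seq=5000 A_ack=0 B_seq=0 B_ack=5000
After event 1: A_seq=5022 A_ack=0 B_seq=0 B_ack=5000

5022 0 0 5000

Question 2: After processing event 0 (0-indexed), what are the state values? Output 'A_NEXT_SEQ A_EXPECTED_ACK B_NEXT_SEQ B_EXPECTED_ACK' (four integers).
After event 0: A_seq=5000 A_ack=0 B_seq=0 B_ack=5000

5000 0 0 5000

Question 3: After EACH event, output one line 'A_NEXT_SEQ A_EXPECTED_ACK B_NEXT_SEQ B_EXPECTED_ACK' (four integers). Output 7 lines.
5000 0 0 5000
5022 0 0 5000
5104 0 0 5000
5104 0 0 5104
5104 126 126 5104
5104 185 185 5104
5104 371 371 5104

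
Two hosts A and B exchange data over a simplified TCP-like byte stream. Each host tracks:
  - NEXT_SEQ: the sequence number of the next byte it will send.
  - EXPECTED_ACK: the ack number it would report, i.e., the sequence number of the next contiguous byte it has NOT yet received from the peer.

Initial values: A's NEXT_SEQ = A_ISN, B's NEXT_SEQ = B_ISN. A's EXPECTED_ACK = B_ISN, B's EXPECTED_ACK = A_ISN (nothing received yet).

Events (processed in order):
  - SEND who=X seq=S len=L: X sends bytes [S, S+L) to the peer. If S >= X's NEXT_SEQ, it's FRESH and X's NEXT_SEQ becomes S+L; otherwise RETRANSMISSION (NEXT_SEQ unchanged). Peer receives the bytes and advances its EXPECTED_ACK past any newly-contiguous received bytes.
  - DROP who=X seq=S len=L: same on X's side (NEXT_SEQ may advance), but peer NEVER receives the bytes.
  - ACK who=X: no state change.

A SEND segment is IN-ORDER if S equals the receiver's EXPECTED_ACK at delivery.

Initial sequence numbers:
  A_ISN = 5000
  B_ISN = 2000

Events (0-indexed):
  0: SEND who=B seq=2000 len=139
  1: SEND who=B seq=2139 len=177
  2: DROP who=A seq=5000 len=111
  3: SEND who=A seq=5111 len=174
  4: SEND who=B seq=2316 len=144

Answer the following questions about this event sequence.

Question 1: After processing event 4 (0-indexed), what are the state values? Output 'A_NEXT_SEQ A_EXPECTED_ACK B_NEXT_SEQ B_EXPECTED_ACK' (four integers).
After event 0: A_seq=5000 A_ack=2139 B_seq=2139 B_ack=5000
After event 1: A_seq=5000 A_ack=2316 B_seq=2316 B_ack=5000
After event 2: A_seq=5111 A_ack=2316 B_seq=2316 B_ack=5000
After event 3: A_seq=5285 A_ack=2316 B_seq=2316 B_ack=5000
After event 4: A_seq=5285 A_ack=2460 B_seq=2460 B_ack=5000

5285 2460 2460 5000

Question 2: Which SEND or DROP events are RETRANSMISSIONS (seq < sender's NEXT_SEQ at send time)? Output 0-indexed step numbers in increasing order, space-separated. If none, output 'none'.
Answer: none

Derivation:
Step 0: SEND seq=2000 -> fresh
Step 1: SEND seq=2139 -> fresh
Step 2: DROP seq=5000 -> fresh
Step 3: SEND seq=5111 -> fresh
Step 4: SEND seq=2316 -> fresh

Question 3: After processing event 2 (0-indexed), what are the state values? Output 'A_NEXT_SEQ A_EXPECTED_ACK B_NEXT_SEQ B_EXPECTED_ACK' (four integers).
After event 0: A_seq=5000 A_ack=2139 B_seq=2139 B_ack=5000
After event 1: A_seq=5000 A_ack=2316 B_seq=2316 B_ack=5000
After event 2: A_seq=5111 A_ack=2316 B_seq=2316 B_ack=5000

5111 2316 2316 5000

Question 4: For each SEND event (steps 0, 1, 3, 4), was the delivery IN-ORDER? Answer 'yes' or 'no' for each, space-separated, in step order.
Step 0: SEND seq=2000 -> in-order
Step 1: SEND seq=2139 -> in-order
Step 3: SEND seq=5111 -> out-of-order
Step 4: SEND seq=2316 -> in-order

Answer: yes yes no yes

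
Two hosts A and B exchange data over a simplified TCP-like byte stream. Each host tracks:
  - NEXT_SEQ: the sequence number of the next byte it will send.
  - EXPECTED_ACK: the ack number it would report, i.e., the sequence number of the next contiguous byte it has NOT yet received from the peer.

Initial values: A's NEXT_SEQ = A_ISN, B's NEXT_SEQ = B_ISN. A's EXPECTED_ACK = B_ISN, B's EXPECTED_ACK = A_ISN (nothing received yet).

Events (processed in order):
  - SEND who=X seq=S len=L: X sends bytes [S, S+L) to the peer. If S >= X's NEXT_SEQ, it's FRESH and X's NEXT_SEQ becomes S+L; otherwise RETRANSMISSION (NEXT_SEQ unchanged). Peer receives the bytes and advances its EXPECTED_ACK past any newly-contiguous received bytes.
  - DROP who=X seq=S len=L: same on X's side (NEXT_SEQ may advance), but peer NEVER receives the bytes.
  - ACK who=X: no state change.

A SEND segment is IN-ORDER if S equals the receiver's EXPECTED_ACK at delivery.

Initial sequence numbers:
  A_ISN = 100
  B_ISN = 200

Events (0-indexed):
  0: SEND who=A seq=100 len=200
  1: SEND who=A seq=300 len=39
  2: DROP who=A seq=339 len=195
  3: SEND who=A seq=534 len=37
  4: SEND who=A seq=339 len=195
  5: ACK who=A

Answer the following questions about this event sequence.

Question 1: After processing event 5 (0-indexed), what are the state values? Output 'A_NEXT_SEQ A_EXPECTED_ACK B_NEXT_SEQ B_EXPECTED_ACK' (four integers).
After event 0: A_seq=300 A_ack=200 B_seq=200 B_ack=300
After event 1: A_seq=339 A_ack=200 B_seq=200 B_ack=339
After event 2: A_seq=534 A_ack=200 B_seq=200 B_ack=339
After event 3: A_seq=571 A_ack=200 B_seq=200 B_ack=339
After event 4: A_seq=571 A_ack=200 B_seq=200 B_ack=571
After event 5: A_seq=571 A_ack=200 B_seq=200 B_ack=571

571 200 200 571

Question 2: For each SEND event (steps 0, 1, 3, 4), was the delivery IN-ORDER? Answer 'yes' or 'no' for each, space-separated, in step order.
Answer: yes yes no yes

Derivation:
Step 0: SEND seq=100 -> in-order
Step 1: SEND seq=300 -> in-order
Step 3: SEND seq=534 -> out-of-order
Step 4: SEND seq=339 -> in-order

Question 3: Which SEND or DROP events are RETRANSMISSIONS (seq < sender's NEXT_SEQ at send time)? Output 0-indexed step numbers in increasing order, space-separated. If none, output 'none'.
Step 0: SEND seq=100 -> fresh
Step 1: SEND seq=300 -> fresh
Step 2: DROP seq=339 -> fresh
Step 3: SEND seq=534 -> fresh
Step 4: SEND seq=339 -> retransmit

Answer: 4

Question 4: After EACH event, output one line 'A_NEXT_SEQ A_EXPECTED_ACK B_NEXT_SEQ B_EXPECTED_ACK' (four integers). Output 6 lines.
300 200 200 300
339 200 200 339
534 200 200 339
571 200 200 339
571 200 200 571
571 200 200 571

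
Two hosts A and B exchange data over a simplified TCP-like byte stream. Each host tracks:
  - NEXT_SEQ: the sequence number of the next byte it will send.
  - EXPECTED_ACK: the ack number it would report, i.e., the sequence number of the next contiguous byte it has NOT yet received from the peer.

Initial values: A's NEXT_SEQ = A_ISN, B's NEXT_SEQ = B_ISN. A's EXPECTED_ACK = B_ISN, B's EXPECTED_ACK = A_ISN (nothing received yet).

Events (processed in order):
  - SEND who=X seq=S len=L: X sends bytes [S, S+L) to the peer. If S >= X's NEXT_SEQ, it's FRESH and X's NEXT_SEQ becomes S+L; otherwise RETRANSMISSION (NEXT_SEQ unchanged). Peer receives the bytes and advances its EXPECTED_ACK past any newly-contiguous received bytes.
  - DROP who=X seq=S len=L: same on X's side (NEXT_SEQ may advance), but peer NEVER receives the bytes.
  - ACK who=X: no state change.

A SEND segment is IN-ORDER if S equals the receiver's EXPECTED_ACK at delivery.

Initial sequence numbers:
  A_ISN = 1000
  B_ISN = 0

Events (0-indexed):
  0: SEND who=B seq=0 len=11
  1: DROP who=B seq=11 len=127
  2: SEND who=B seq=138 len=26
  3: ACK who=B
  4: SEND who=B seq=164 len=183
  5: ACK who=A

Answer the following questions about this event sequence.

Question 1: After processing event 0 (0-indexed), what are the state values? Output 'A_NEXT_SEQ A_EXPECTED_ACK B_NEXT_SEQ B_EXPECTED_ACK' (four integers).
After event 0: A_seq=1000 A_ack=11 B_seq=11 B_ack=1000

1000 11 11 1000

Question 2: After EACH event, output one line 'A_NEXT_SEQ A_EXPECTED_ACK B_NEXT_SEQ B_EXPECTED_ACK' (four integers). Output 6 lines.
1000 11 11 1000
1000 11 138 1000
1000 11 164 1000
1000 11 164 1000
1000 11 347 1000
1000 11 347 1000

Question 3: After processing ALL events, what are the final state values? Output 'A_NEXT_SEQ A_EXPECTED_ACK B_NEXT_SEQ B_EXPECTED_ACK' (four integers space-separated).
Answer: 1000 11 347 1000

Derivation:
After event 0: A_seq=1000 A_ack=11 B_seq=11 B_ack=1000
After event 1: A_seq=1000 A_ack=11 B_seq=138 B_ack=1000
After event 2: A_seq=1000 A_ack=11 B_seq=164 B_ack=1000
After event 3: A_seq=1000 A_ack=11 B_seq=164 B_ack=1000
After event 4: A_seq=1000 A_ack=11 B_seq=347 B_ack=1000
After event 5: A_seq=1000 A_ack=11 B_seq=347 B_ack=1000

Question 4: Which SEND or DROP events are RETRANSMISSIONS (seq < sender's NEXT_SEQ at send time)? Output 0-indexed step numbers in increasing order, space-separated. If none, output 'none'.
Answer: none

Derivation:
Step 0: SEND seq=0 -> fresh
Step 1: DROP seq=11 -> fresh
Step 2: SEND seq=138 -> fresh
Step 4: SEND seq=164 -> fresh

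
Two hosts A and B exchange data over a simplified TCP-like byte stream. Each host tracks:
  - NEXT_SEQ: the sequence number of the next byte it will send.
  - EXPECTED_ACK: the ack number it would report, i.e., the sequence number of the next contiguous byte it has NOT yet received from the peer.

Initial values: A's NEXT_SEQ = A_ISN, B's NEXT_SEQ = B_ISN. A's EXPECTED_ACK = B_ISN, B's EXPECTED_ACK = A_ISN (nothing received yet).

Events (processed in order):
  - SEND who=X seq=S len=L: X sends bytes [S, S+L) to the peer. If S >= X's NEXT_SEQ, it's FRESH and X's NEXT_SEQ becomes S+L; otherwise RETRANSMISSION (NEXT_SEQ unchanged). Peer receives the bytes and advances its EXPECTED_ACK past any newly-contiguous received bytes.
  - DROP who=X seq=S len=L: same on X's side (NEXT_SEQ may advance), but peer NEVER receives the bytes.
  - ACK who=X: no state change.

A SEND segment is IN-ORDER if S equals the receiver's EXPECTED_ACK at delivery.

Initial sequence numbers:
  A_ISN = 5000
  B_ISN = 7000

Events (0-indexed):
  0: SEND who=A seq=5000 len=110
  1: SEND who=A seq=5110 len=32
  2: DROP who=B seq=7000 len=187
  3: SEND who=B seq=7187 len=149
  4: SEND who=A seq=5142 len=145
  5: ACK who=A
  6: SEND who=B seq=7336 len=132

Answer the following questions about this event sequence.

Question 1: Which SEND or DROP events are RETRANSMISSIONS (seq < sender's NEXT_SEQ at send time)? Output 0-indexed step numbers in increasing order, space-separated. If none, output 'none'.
Answer: none

Derivation:
Step 0: SEND seq=5000 -> fresh
Step 1: SEND seq=5110 -> fresh
Step 2: DROP seq=7000 -> fresh
Step 3: SEND seq=7187 -> fresh
Step 4: SEND seq=5142 -> fresh
Step 6: SEND seq=7336 -> fresh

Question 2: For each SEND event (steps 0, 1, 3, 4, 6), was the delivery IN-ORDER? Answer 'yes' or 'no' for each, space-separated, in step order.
Step 0: SEND seq=5000 -> in-order
Step 1: SEND seq=5110 -> in-order
Step 3: SEND seq=7187 -> out-of-order
Step 4: SEND seq=5142 -> in-order
Step 6: SEND seq=7336 -> out-of-order

Answer: yes yes no yes no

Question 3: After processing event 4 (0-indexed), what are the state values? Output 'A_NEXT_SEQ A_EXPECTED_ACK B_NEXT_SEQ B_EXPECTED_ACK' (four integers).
After event 0: A_seq=5110 A_ack=7000 B_seq=7000 B_ack=5110
After event 1: A_seq=5142 A_ack=7000 B_seq=7000 B_ack=5142
After event 2: A_seq=5142 A_ack=7000 B_seq=7187 B_ack=5142
After event 3: A_seq=5142 A_ack=7000 B_seq=7336 B_ack=5142
After event 4: A_seq=5287 A_ack=7000 B_seq=7336 B_ack=5287

5287 7000 7336 5287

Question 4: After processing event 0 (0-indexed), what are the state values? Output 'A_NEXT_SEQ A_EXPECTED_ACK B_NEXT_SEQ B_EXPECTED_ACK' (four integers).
After event 0: A_seq=5110 A_ack=7000 B_seq=7000 B_ack=5110

5110 7000 7000 5110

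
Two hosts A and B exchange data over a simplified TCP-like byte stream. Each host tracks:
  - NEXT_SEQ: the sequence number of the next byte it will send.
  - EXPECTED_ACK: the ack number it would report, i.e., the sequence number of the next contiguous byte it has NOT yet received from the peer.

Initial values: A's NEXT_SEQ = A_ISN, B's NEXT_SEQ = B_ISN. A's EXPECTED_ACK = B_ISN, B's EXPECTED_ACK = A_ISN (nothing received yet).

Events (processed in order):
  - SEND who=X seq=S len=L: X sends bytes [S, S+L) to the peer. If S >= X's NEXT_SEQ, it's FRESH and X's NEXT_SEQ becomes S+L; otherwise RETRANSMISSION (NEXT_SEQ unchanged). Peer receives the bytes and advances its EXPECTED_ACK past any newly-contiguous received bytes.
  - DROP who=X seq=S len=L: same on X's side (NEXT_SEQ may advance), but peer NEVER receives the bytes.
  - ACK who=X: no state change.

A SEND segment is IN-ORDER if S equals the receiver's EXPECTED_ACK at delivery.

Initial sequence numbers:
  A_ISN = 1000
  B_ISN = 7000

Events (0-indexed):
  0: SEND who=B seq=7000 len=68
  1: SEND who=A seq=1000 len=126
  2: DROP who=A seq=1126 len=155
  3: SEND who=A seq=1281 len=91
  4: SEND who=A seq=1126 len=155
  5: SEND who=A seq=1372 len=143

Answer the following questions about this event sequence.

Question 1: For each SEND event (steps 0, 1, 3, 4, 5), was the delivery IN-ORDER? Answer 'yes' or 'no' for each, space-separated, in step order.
Step 0: SEND seq=7000 -> in-order
Step 1: SEND seq=1000 -> in-order
Step 3: SEND seq=1281 -> out-of-order
Step 4: SEND seq=1126 -> in-order
Step 5: SEND seq=1372 -> in-order

Answer: yes yes no yes yes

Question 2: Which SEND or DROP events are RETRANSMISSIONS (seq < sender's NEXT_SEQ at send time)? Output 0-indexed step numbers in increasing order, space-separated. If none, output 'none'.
Step 0: SEND seq=7000 -> fresh
Step 1: SEND seq=1000 -> fresh
Step 2: DROP seq=1126 -> fresh
Step 3: SEND seq=1281 -> fresh
Step 4: SEND seq=1126 -> retransmit
Step 5: SEND seq=1372 -> fresh

Answer: 4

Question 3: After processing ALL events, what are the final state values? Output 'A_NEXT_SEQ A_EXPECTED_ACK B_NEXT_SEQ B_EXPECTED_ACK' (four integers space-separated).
Answer: 1515 7068 7068 1515

Derivation:
After event 0: A_seq=1000 A_ack=7068 B_seq=7068 B_ack=1000
After event 1: A_seq=1126 A_ack=7068 B_seq=7068 B_ack=1126
After event 2: A_seq=1281 A_ack=7068 B_seq=7068 B_ack=1126
After event 3: A_seq=1372 A_ack=7068 B_seq=7068 B_ack=1126
After event 4: A_seq=1372 A_ack=7068 B_seq=7068 B_ack=1372
After event 5: A_seq=1515 A_ack=7068 B_seq=7068 B_ack=1515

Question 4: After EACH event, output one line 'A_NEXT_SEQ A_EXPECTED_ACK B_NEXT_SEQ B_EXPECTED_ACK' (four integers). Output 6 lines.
1000 7068 7068 1000
1126 7068 7068 1126
1281 7068 7068 1126
1372 7068 7068 1126
1372 7068 7068 1372
1515 7068 7068 1515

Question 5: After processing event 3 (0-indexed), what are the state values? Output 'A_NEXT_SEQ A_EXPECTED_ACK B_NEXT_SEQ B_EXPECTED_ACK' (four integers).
After event 0: A_seq=1000 A_ack=7068 B_seq=7068 B_ack=1000
After event 1: A_seq=1126 A_ack=7068 B_seq=7068 B_ack=1126
After event 2: A_seq=1281 A_ack=7068 B_seq=7068 B_ack=1126
After event 3: A_seq=1372 A_ack=7068 B_seq=7068 B_ack=1126

1372 7068 7068 1126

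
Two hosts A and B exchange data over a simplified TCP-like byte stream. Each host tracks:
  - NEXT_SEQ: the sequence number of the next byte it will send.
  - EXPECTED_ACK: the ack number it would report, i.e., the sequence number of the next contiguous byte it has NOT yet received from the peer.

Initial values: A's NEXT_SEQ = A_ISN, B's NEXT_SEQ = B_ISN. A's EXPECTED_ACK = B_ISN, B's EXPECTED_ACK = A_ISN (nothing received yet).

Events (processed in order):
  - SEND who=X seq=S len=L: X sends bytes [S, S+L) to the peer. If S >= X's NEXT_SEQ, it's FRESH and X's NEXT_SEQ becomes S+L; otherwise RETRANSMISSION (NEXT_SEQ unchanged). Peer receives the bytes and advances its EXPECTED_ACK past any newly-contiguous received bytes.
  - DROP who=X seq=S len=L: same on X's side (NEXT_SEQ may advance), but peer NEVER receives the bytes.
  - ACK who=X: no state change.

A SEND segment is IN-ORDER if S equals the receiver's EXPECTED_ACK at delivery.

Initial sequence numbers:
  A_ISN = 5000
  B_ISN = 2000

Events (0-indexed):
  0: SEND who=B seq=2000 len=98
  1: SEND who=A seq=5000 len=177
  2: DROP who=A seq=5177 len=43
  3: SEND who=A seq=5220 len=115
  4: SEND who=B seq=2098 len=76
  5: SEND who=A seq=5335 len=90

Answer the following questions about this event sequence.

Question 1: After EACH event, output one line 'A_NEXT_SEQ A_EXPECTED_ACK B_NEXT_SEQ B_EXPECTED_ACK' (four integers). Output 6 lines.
5000 2098 2098 5000
5177 2098 2098 5177
5220 2098 2098 5177
5335 2098 2098 5177
5335 2174 2174 5177
5425 2174 2174 5177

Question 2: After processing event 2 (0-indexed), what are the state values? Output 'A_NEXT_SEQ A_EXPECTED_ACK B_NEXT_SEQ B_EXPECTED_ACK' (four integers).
After event 0: A_seq=5000 A_ack=2098 B_seq=2098 B_ack=5000
After event 1: A_seq=5177 A_ack=2098 B_seq=2098 B_ack=5177
After event 2: A_seq=5220 A_ack=2098 B_seq=2098 B_ack=5177

5220 2098 2098 5177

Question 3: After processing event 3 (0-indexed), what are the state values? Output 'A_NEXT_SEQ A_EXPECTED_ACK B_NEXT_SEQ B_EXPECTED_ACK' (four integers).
After event 0: A_seq=5000 A_ack=2098 B_seq=2098 B_ack=5000
After event 1: A_seq=5177 A_ack=2098 B_seq=2098 B_ack=5177
After event 2: A_seq=5220 A_ack=2098 B_seq=2098 B_ack=5177
After event 3: A_seq=5335 A_ack=2098 B_seq=2098 B_ack=5177

5335 2098 2098 5177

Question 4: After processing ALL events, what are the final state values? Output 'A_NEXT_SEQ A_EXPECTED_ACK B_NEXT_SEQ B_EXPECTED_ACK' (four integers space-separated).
After event 0: A_seq=5000 A_ack=2098 B_seq=2098 B_ack=5000
After event 1: A_seq=5177 A_ack=2098 B_seq=2098 B_ack=5177
After event 2: A_seq=5220 A_ack=2098 B_seq=2098 B_ack=5177
After event 3: A_seq=5335 A_ack=2098 B_seq=2098 B_ack=5177
After event 4: A_seq=5335 A_ack=2174 B_seq=2174 B_ack=5177
After event 5: A_seq=5425 A_ack=2174 B_seq=2174 B_ack=5177

Answer: 5425 2174 2174 5177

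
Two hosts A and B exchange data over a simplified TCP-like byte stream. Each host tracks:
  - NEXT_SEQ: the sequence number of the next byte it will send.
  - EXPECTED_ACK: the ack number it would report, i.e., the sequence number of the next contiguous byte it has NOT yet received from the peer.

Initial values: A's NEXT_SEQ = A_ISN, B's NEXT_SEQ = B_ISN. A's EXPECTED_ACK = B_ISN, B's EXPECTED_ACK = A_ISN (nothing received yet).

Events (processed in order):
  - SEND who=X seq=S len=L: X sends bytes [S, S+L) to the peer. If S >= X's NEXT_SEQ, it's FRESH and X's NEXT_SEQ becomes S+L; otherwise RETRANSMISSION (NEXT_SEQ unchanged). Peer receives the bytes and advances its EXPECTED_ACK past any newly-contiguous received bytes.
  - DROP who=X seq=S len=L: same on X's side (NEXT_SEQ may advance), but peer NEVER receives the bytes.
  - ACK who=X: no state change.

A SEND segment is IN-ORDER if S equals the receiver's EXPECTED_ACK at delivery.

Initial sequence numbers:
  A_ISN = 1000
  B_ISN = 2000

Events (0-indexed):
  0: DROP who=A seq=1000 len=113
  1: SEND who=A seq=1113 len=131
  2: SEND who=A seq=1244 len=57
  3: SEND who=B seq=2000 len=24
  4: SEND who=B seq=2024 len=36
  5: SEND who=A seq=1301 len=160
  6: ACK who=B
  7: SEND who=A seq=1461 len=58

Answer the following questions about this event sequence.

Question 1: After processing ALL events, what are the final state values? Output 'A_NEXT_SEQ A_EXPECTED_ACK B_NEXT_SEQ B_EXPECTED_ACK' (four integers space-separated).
Answer: 1519 2060 2060 1000

Derivation:
After event 0: A_seq=1113 A_ack=2000 B_seq=2000 B_ack=1000
After event 1: A_seq=1244 A_ack=2000 B_seq=2000 B_ack=1000
After event 2: A_seq=1301 A_ack=2000 B_seq=2000 B_ack=1000
After event 3: A_seq=1301 A_ack=2024 B_seq=2024 B_ack=1000
After event 4: A_seq=1301 A_ack=2060 B_seq=2060 B_ack=1000
After event 5: A_seq=1461 A_ack=2060 B_seq=2060 B_ack=1000
After event 6: A_seq=1461 A_ack=2060 B_seq=2060 B_ack=1000
After event 7: A_seq=1519 A_ack=2060 B_seq=2060 B_ack=1000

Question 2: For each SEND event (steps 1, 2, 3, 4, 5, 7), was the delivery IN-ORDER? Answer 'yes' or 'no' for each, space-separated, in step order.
Answer: no no yes yes no no

Derivation:
Step 1: SEND seq=1113 -> out-of-order
Step 2: SEND seq=1244 -> out-of-order
Step 3: SEND seq=2000 -> in-order
Step 4: SEND seq=2024 -> in-order
Step 5: SEND seq=1301 -> out-of-order
Step 7: SEND seq=1461 -> out-of-order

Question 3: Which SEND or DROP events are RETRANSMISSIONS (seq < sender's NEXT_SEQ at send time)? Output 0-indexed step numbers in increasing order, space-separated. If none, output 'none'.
Step 0: DROP seq=1000 -> fresh
Step 1: SEND seq=1113 -> fresh
Step 2: SEND seq=1244 -> fresh
Step 3: SEND seq=2000 -> fresh
Step 4: SEND seq=2024 -> fresh
Step 5: SEND seq=1301 -> fresh
Step 7: SEND seq=1461 -> fresh

Answer: none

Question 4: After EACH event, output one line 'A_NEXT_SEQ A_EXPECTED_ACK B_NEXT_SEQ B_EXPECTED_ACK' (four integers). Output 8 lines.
1113 2000 2000 1000
1244 2000 2000 1000
1301 2000 2000 1000
1301 2024 2024 1000
1301 2060 2060 1000
1461 2060 2060 1000
1461 2060 2060 1000
1519 2060 2060 1000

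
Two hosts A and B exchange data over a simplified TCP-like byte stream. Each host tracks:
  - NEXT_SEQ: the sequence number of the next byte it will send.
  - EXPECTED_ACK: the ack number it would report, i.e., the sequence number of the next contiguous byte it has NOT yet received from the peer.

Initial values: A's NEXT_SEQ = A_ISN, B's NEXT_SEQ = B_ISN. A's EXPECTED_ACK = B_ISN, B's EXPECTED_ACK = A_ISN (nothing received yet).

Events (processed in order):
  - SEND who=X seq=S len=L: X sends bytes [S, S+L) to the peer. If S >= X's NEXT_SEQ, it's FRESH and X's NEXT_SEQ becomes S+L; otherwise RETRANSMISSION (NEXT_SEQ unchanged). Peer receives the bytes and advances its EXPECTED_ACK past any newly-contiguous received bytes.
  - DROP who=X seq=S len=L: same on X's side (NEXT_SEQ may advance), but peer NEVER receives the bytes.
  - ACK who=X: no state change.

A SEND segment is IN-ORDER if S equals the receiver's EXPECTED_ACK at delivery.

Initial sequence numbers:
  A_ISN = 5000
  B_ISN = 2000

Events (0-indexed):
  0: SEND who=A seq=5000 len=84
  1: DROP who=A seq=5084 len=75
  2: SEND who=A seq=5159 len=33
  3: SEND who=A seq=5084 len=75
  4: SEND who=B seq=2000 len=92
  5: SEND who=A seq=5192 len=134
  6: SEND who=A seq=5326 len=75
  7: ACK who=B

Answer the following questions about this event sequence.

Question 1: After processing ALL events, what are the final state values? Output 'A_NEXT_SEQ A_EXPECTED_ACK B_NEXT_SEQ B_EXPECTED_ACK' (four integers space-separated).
After event 0: A_seq=5084 A_ack=2000 B_seq=2000 B_ack=5084
After event 1: A_seq=5159 A_ack=2000 B_seq=2000 B_ack=5084
After event 2: A_seq=5192 A_ack=2000 B_seq=2000 B_ack=5084
After event 3: A_seq=5192 A_ack=2000 B_seq=2000 B_ack=5192
After event 4: A_seq=5192 A_ack=2092 B_seq=2092 B_ack=5192
After event 5: A_seq=5326 A_ack=2092 B_seq=2092 B_ack=5326
After event 6: A_seq=5401 A_ack=2092 B_seq=2092 B_ack=5401
After event 7: A_seq=5401 A_ack=2092 B_seq=2092 B_ack=5401

Answer: 5401 2092 2092 5401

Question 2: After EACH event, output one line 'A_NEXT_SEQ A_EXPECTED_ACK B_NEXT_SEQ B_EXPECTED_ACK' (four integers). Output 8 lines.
5084 2000 2000 5084
5159 2000 2000 5084
5192 2000 2000 5084
5192 2000 2000 5192
5192 2092 2092 5192
5326 2092 2092 5326
5401 2092 2092 5401
5401 2092 2092 5401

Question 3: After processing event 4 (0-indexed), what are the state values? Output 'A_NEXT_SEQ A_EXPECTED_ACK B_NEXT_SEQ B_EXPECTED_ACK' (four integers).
After event 0: A_seq=5084 A_ack=2000 B_seq=2000 B_ack=5084
After event 1: A_seq=5159 A_ack=2000 B_seq=2000 B_ack=5084
After event 2: A_seq=5192 A_ack=2000 B_seq=2000 B_ack=5084
After event 3: A_seq=5192 A_ack=2000 B_seq=2000 B_ack=5192
After event 4: A_seq=5192 A_ack=2092 B_seq=2092 B_ack=5192

5192 2092 2092 5192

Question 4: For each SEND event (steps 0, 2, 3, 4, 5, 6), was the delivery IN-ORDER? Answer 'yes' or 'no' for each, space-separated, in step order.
Step 0: SEND seq=5000 -> in-order
Step 2: SEND seq=5159 -> out-of-order
Step 3: SEND seq=5084 -> in-order
Step 4: SEND seq=2000 -> in-order
Step 5: SEND seq=5192 -> in-order
Step 6: SEND seq=5326 -> in-order

Answer: yes no yes yes yes yes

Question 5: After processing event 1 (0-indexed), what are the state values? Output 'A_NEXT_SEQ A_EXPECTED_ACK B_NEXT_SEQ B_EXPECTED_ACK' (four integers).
After event 0: A_seq=5084 A_ack=2000 B_seq=2000 B_ack=5084
After event 1: A_seq=5159 A_ack=2000 B_seq=2000 B_ack=5084

5159 2000 2000 5084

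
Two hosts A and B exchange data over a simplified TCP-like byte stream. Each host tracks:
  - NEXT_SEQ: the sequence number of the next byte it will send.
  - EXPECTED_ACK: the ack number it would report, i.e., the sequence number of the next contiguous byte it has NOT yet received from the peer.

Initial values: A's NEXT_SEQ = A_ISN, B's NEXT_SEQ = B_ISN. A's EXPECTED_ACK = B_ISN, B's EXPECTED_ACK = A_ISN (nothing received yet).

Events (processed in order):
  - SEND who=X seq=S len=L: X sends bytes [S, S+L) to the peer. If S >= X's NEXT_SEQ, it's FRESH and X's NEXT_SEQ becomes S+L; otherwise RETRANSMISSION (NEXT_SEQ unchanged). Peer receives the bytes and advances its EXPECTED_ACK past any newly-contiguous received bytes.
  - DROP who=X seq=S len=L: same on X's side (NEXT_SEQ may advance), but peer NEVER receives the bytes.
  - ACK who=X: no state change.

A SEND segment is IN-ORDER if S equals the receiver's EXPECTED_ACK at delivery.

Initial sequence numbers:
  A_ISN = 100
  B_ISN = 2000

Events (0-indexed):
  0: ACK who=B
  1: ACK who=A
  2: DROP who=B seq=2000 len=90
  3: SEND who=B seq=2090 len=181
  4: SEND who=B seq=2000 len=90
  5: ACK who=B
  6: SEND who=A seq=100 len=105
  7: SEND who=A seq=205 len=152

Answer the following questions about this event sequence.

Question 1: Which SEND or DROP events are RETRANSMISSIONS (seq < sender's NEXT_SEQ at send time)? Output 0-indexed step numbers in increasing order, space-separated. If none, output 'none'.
Step 2: DROP seq=2000 -> fresh
Step 3: SEND seq=2090 -> fresh
Step 4: SEND seq=2000 -> retransmit
Step 6: SEND seq=100 -> fresh
Step 7: SEND seq=205 -> fresh

Answer: 4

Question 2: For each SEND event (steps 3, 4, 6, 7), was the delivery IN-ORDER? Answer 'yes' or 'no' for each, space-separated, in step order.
Answer: no yes yes yes

Derivation:
Step 3: SEND seq=2090 -> out-of-order
Step 4: SEND seq=2000 -> in-order
Step 6: SEND seq=100 -> in-order
Step 7: SEND seq=205 -> in-order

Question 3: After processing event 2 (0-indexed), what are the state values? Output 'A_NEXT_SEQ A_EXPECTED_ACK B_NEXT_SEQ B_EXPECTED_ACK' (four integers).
After event 0: A_seq=100 A_ack=2000 B_seq=2000 B_ack=100
After event 1: A_seq=100 A_ack=2000 B_seq=2000 B_ack=100
After event 2: A_seq=100 A_ack=2000 B_seq=2090 B_ack=100

100 2000 2090 100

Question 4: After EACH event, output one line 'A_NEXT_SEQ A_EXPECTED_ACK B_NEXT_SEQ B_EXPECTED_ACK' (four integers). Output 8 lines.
100 2000 2000 100
100 2000 2000 100
100 2000 2090 100
100 2000 2271 100
100 2271 2271 100
100 2271 2271 100
205 2271 2271 205
357 2271 2271 357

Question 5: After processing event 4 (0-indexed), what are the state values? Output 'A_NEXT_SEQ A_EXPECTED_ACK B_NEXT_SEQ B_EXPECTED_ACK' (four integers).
After event 0: A_seq=100 A_ack=2000 B_seq=2000 B_ack=100
After event 1: A_seq=100 A_ack=2000 B_seq=2000 B_ack=100
After event 2: A_seq=100 A_ack=2000 B_seq=2090 B_ack=100
After event 3: A_seq=100 A_ack=2000 B_seq=2271 B_ack=100
After event 4: A_seq=100 A_ack=2271 B_seq=2271 B_ack=100

100 2271 2271 100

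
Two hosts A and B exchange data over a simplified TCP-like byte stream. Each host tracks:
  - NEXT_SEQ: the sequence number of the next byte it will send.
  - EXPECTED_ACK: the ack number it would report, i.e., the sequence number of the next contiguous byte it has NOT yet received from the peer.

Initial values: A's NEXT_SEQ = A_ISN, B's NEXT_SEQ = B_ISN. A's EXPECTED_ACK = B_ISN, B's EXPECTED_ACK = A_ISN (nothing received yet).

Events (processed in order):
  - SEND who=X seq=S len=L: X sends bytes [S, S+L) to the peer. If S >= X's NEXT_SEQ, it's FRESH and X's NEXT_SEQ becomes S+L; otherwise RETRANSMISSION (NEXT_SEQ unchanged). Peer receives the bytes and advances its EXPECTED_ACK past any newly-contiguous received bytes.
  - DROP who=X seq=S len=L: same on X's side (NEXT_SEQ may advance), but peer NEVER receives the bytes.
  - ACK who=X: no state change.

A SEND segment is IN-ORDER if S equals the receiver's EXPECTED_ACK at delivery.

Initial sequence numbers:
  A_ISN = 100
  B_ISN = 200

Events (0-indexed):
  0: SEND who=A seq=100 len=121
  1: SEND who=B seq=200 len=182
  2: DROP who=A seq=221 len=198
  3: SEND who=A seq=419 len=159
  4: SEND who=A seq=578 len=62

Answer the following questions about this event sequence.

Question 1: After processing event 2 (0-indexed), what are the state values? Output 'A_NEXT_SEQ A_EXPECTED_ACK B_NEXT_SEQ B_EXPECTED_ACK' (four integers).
After event 0: A_seq=221 A_ack=200 B_seq=200 B_ack=221
After event 1: A_seq=221 A_ack=382 B_seq=382 B_ack=221
After event 2: A_seq=419 A_ack=382 B_seq=382 B_ack=221

419 382 382 221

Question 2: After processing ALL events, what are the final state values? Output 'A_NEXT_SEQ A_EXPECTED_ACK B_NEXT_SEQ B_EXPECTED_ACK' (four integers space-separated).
After event 0: A_seq=221 A_ack=200 B_seq=200 B_ack=221
After event 1: A_seq=221 A_ack=382 B_seq=382 B_ack=221
After event 2: A_seq=419 A_ack=382 B_seq=382 B_ack=221
After event 3: A_seq=578 A_ack=382 B_seq=382 B_ack=221
After event 4: A_seq=640 A_ack=382 B_seq=382 B_ack=221

Answer: 640 382 382 221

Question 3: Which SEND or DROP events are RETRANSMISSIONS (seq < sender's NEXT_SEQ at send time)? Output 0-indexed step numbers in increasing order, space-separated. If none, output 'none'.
Answer: none

Derivation:
Step 0: SEND seq=100 -> fresh
Step 1: SEND seq=200 -> fresh
Step 2: DROP seq=221 -> fresh
Step 3: SEND seq=419 -> fresh
Step 4: SEND seq=578 -> fresh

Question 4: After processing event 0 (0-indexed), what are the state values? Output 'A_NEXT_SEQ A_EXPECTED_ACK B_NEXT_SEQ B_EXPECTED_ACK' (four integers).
After event 0: A_seq=221 A_ack=200 B_seq=200 B_ack=221

221 200 200 221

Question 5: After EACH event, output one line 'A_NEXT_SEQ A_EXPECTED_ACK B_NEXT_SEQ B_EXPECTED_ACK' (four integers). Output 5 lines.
221 200 200 221
221 382 382 221
419 382 382 221
578 382 382 221
640 382 382 221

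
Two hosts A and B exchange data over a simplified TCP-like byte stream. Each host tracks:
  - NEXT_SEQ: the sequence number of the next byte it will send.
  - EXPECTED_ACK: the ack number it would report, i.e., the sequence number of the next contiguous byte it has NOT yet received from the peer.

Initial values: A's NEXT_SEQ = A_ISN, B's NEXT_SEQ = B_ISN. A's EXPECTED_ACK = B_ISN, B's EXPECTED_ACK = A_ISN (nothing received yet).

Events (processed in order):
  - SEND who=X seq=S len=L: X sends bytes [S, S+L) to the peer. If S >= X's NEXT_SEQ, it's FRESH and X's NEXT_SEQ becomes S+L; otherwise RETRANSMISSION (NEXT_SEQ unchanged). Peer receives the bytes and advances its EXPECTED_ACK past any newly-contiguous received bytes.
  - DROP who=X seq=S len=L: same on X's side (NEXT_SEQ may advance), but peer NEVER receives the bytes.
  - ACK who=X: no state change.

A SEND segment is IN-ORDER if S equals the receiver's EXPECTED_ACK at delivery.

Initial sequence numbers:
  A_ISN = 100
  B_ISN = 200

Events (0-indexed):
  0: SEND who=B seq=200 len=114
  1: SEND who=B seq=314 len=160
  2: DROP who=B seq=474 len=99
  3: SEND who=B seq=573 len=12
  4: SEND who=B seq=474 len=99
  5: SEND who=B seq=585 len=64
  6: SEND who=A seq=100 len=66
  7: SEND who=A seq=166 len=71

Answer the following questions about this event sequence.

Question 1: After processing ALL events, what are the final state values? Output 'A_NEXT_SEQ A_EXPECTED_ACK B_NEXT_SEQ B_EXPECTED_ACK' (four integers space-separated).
Answer: 237 649 649 237

Derivation:
After event 0: A_seq=100 A_ack=314 B_seq=314 B_ack=100
After event 1: A_seq=100 A_ack=474 B_seq=474 B_ack=100
After event 2: A_seq=100 A_ack=474 B_seq=573 B_ack=100
After event 3: A_seq=100 A_ack=474 B_seq=585 B_ack=100
After event 4: A_seq=100 A_ack=585 B_seq=585 B_ack=100
After event 5: A_seq=100 A_ack=649 B_seq=649 B_ack=100
After event 6: A_seq=166 A_ack=649 B_seq=649 B_ack=166
After event 7: A_seq=237 A_ack=649 B_seq=649 B_ack=237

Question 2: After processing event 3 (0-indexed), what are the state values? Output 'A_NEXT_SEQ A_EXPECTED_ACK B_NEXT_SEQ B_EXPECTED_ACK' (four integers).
After event 0: A_seq=100 A_ack=314 B_seq=314 B_ack=100
After event 1: A_seq=100 A_ack=474 B_seq=474 B_ack=100
After event 2: A_seq=100 A_ack=474 B_seq=573 B_ack=100
After event 3: A_seq=100 A_ack=474 B_seq=585 B_ack=100

100 474 585 100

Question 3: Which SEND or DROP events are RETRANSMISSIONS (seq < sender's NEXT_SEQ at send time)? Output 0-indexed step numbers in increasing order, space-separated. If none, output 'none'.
Answer: 4

Derivation:
Step 0: SEND seq=200 -> fresh
Step 1: SEND seq=314 -> fresh
Step 2: DROP seq=474 -> fresh
Step 3: SEND seq=573 -> fresh
Step 4: SEND seq=474 -> retransmit
Step 5: SEND seq=585 -> fresh
Step 6: SEND seq=100 -> fresh
Step 7: SEND seq=166 -> fresh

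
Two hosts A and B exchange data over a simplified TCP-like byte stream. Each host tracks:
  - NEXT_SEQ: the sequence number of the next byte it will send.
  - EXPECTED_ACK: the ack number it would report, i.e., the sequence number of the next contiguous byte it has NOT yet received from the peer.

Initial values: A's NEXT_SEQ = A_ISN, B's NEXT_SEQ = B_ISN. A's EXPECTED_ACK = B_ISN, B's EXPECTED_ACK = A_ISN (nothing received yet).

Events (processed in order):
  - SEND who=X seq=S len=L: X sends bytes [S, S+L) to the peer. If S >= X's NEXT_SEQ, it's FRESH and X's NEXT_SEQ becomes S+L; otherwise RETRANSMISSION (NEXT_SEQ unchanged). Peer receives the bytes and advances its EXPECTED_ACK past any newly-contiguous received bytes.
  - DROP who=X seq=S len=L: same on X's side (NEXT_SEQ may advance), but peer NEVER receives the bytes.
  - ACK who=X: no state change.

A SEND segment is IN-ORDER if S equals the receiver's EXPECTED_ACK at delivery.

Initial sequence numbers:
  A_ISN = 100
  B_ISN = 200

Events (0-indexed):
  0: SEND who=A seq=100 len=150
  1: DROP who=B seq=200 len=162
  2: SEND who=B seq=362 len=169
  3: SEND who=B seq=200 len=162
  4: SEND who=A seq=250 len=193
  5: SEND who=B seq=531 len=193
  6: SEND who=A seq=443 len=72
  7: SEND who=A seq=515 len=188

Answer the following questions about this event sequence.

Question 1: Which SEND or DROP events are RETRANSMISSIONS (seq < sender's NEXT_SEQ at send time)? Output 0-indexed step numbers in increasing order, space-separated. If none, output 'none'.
Step 0: SEND seq=100 -> fresh
Step 1: DROP seq=200 -> fresh
Step 2: SEND seq=362 -> fresh
Step 3: SEND seq=200 -> retransmit
Step 4: SEND seq=250 -> fresh
Step 5: SEND seq=531 -> fresh
Step 6: SEND seq=443 -> fresh
Step 7: SEND seq=515 -> fresh

Answer: 3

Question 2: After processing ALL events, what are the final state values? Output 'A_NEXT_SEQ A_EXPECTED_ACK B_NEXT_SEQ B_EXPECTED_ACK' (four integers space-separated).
Answer: 703 724 724 703

Derivation:
After event 0: A_seq=250 A_ack=200 B_seq=200 B_ack=250
After event 1: A_seq=250 A_ack=200 B_seq=362 B_ack=250
After event 2: A_seq=250 A_ack=200 B_seq=531 B_ack=250
After event 3: A_seq=250 A_ack=531 B_seq=531 B_ack=250
After event 4: A_seq=443 A_ack=531 B_seq=531 B_ack=443
After event 5: A_seq=443 A_ack=724 B_seq=724 B_ack=443
After event 6: A_seq=515 A_ack=724 B_seq=724 B_ack=515
After event 7: A_seq=703 A_ack=724 B_seq=724 B_ack=703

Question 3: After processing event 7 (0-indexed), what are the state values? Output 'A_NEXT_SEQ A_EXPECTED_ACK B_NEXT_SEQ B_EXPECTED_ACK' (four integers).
After event 0: A_seq=250 A_ack=200 B_seq=200 B_ack=250
After event 1: A_seq=250 A_ack=200 B_seq=362 B_ack=250
After event 2: A_seq=250 A_ack=200 B_seq=531 B_ack=250
After event 3: A_seq=250 A_ack=531 B_seq=531 B_ack=250
After event 4: A_seq=443 A_ack=531 B_seq=531 B_ack=443
After event 5: A_seq=443 A_ack=724 B_seq=724 B_ack=443
After event 6: A_seq=515 A_ack=724 B_seq=724 B_ack=515
After event 7: A_seq=703 A_ack=724 B_seq=724 B_ack=703

703 724 724 703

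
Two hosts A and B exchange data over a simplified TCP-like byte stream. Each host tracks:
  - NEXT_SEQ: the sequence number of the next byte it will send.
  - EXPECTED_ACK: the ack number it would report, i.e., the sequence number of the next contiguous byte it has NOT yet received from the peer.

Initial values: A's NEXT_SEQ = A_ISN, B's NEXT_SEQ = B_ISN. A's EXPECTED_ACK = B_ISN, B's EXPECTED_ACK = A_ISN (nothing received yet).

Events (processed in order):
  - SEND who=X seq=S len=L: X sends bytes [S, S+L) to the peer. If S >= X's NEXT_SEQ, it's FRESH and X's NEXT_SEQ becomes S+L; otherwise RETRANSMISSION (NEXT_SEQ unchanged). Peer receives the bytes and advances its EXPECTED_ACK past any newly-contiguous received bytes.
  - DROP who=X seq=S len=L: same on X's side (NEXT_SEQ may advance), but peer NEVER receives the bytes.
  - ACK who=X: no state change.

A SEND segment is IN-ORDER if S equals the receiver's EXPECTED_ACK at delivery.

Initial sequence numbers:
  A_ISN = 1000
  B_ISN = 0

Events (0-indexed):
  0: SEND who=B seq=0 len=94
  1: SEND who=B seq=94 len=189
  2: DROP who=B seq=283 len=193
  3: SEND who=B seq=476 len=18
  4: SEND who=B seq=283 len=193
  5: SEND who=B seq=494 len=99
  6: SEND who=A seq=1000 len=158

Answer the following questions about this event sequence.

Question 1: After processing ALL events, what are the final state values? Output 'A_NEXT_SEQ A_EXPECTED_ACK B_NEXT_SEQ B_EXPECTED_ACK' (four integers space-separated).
After event 0: A_seq=1000 A_ack=94 B_seq=94 B_ack=1000
After event 1: A_seq=1000 A_ack=283 B_seq=283 B_ack=1000
After event 2: A_seq=1000 A_ack=283 B_seq=476 B_ack=1000
After event 3: A_seq=1000 A_ack=283 B_seq=494 B_ack=1000
After event 4: A_seq=1000 A_ack=494 B_seq=494 B_ack=1000
After event 5: A_seq=1000 A_ack=593 B_seq=593 B_ack=1000
After event 6: A_seq=1158 A_ack=593 B_seq=593 B_ack=1158

Answer: 1158 593 593 1158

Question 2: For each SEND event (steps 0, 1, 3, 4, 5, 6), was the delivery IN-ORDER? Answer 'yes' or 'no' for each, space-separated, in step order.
Answer: yes yes no yes yes yes

Derivation:
Step 0: SEND seq=0 -> in-order
Step 1: SEND seq=94 -> in-order
Step 3: SEND seq=476 -> out-of-order
Step 4: SEND seq=283 -> in-order
Step 5: SEND seq=494 -> in-order
Step 6: SEND seq=1000 -> in-order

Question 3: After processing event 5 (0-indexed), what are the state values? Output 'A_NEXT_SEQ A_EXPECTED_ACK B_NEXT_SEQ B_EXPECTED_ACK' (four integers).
After event 0: A_seq=1000 A_ack=94 B_seq=94 B_ack=1000
After event 1: A_seq=1000 A_ack=283 B_seq=283 B_ack=1000
After event 2: A_seq=1000 A_ack=283 B_seq=476 B_ack=1000
After event 3: A_seq=1000 A_ack=283 B_seq=494 B_ack=1000
After event 4: A_seq=1000 A_ack=494 B_seq=494 B_ack=1000
After event 5: A_seq=1000 A_ack=593 B_seq=593 B_ack=1000

1000 593 593 1000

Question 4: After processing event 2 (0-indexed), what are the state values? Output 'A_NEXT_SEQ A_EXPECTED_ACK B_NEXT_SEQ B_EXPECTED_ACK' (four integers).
After event 0: A_seq=1000 A_ack=94 B_seq=94 B_ack=1000
After event 1: A_seq=1000 A_ack=283 B_seq=283 B_ack=1000
After event 2: A_seq=1000 A_ack=283 B_seq=476 B_ack=1000

1000 283 476 1000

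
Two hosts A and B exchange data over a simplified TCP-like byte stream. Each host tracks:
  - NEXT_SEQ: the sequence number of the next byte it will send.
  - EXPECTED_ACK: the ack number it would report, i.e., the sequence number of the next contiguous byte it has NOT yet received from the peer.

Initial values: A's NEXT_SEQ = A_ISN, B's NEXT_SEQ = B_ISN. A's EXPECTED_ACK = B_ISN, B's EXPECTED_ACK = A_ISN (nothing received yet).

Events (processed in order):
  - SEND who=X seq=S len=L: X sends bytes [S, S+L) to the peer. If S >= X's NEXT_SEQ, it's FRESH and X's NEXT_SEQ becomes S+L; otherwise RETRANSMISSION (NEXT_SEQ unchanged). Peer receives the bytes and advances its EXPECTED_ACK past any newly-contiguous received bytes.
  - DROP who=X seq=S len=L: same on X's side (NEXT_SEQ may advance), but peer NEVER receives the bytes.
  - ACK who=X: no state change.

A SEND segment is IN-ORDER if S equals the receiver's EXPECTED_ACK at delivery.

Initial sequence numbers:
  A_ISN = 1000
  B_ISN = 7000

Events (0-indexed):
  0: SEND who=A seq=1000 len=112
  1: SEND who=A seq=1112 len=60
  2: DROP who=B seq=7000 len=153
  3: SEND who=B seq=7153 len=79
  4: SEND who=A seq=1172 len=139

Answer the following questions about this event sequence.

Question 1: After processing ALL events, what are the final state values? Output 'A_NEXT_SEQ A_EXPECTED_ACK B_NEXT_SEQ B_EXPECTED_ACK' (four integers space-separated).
After event 0: A_seq=1112 A_ack=7000 B_seq=7000 B_ack=1112
After event 1: A_seq=1172 A_ack=7000 B_seq=7000 B_ack=1172
After event 2: A_seq=1172 A_ack=7000 B_seq=7153 B_ack=1172
After event 3: A_seq=1172 A_ack=7000 B_seq=7232 B_ack=1172
After event 4: A_seq=1311 A_ack=7000 B_seq=7232 B_ack=1311

Answer: 1311 7000 7232 1311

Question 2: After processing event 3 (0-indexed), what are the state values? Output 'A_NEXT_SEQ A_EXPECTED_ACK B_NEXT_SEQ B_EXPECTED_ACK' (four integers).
After event 0: A_seq=1112 A_ack=7000 B_seq=7000 B_ack=1112
After event 1: A_seq=1172 A_ack=7000 B_seq=7000 B_ack=1172
After event 2: A_seq=1172 A_ack=7000 B_seq=7153 B_ack=1172
After event 3: A_seq=1172 A_ack=7000 B_seq=7232 B_ack=1172

1172 7000 7232 1172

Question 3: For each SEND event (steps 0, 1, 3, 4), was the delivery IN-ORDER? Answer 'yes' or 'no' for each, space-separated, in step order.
Answer: yes yes no yes

Derivation:
Step 0: SEND seq=1000 -> in-order
Step 1: SEND seq=1112 -> in-order
Step 3: SEND seq=7153 -> out-of-order
Step 4: SEND seq=1172 -> in-order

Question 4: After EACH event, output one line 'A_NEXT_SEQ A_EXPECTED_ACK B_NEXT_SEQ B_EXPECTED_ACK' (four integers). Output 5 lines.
1112 7000 7000 1112
1172 7000 7000 1172
1172 7000 7153 1172
1172 7000 7232 1172
1311 7000 7232 1311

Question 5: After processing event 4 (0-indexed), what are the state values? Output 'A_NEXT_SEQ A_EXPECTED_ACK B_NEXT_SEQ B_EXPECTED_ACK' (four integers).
After event 0: A_seq=1112 A_ack=7000 B_seq=7000 B_ack=1112
After event 1: A_seq=1172 A_ack=7000 B_seq=7000 B_ack=1172
After event 2: A_seq=1172 A_ack=7000 B_seq=7153 B_ack=1172
After event 3: A_seq=1172 A_ack=7000 B_seq=7232 B_ack=1172
After event 4: A_seq=1311 A_ack=7000 B_seq=7232 B_ack=1311

1311 7000 7232 1311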